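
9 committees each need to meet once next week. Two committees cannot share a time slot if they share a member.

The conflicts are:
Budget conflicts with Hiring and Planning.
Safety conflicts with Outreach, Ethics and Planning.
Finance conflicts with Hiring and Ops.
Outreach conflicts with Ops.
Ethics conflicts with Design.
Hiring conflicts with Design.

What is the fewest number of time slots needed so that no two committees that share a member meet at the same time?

3

The cycle Design-Ethics-Safety-Outreach-Ops-Finance-Hiring-Design has odd length 7, so it cannot be 2-colored; at least 3 time slots are needed.
Using 3 time slots: Budget=3, Safety=1, Finance=2, Outreach=2, Ethics=2, Hiring=1, Design=3, Ops=1, Planning=2. Each listed conflict is separated.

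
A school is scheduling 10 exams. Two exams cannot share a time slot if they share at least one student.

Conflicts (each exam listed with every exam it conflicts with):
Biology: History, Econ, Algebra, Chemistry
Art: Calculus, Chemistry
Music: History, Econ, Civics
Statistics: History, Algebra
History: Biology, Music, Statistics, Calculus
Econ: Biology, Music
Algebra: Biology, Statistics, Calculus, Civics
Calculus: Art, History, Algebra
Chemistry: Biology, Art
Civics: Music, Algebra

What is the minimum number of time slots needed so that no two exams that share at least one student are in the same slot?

The cycle Statistics-Algebra-Civics-Music-History-Statistics has odd length 5, so it cannot be 2-colored; at least 3 time slots are needed.
3 time slots suffice: time slot 1 → {Art, History, Econ, Algebra}; time slot 2 → {Biology, Music, Statistics, Calculus}; time slot 3 → {Chemistry, Civics}. No two conflicting exams share a time slot.

3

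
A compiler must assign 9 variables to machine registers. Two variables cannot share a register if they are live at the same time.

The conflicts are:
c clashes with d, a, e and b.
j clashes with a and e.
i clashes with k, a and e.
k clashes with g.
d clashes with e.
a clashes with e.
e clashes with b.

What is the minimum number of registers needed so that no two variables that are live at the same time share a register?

3

c, d, e all conflict with each other, so at least 3 registers are needed.
A valid assignment using 3 registers: c=2, j=2, i=2, k=1, d=3, a=3, e=1, g=2, b=3. Each listed conflict is separated.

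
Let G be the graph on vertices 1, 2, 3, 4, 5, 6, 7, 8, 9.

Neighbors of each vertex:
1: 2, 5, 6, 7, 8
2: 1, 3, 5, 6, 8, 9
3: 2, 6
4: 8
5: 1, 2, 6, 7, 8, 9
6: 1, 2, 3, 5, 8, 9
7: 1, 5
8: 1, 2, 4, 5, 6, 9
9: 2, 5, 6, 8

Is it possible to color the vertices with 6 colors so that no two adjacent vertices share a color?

The chromatic number is 5. 1, 2, 5, 6, 8 are pairwise adjacent (a clique of size 5), so at least 5 colors are needed.
5 colors suffice: color a → {3, 4, 5}; color b → {2, 7}; color c → {8}; color d → {6}; color e → {1, 9}.
Since 6 ≥ 5, a proper 6-coloring certainly exists.

Yes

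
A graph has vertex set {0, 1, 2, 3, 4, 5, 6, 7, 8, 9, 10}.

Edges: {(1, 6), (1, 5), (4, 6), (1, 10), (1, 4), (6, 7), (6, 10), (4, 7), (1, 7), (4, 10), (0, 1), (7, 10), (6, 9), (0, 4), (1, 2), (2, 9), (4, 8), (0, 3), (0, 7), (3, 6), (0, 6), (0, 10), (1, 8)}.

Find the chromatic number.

0, 1, 4, 6, 7, 10 form a clique, so at least 6 colors are needed.
6 colors suffice: 0=d, 1=a, 2=b, 3=a, 4=c, 5=b, 6=b, 7=f, 8=b, 9=a, 10=e. Every edge joins two different colors.

6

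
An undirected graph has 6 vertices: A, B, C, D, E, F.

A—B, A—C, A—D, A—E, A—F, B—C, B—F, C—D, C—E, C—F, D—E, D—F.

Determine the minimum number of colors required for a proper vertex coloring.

A, B, C, F are mutually adjacent (a clique of size 4), so at least 4 colors are needed.
4 colors suffice: color 1 → {C}; color 2 → {A}; color 3 → {E, F}; color 4 → {B, D}. Every edge joins two different colors.

4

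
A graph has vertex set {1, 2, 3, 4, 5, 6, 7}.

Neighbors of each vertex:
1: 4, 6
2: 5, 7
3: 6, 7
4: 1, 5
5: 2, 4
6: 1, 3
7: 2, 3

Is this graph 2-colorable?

The cycle 6-1-4-5-2-7-3-6 has odd length 7, so it cannot be 2-colored; at least 3 colors are needed.
So 2 colors are not enough.

No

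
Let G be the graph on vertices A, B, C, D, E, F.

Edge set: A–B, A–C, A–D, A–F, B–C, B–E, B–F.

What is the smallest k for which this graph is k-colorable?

3

A, B, F form a triangle, so at least 3 colors are needed.
3 colors suffice: color 1 → {B, D}; color 2 → {A, E}; color 3 → {C, F}. Every edge joins two different colors.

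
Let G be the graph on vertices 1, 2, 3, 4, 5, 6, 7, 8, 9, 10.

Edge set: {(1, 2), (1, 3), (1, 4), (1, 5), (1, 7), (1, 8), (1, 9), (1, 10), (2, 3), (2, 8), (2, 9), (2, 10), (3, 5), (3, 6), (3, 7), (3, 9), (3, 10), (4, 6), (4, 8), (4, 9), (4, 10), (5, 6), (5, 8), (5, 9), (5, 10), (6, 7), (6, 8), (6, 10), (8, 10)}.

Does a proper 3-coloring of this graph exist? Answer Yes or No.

No

1, 2, 3, 9 form a clique, so at least 4 colors are needed.
So 3 colors are not enough.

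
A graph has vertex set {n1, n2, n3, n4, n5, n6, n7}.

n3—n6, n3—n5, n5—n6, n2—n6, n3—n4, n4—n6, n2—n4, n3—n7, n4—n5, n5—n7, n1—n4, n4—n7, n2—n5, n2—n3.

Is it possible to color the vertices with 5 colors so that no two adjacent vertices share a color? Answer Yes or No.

Yes

The chromatic number is 5. n2, n3, n4, n5, n6 are mutually adjacent (a clique of size 5), so at least 5 colors are needed.
5 colors suffice: color red → {n4}; color blue → {n1, n3}; color green → {n5}; color yellow → {n2, n7}; color purple → {n6}.
That is already a proper 5-coloring.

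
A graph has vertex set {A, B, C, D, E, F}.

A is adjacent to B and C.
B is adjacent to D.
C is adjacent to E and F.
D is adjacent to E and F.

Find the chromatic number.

The cycle C-F-D-B-A-C has odd length 5, so it cannot be 2-colored; at least 3 colors are needed.
3 colors suffice: color 1 → {C, D}; color 2 → {A, E, F}; color 3 → {B}. No two adjacent vertices share a color.

3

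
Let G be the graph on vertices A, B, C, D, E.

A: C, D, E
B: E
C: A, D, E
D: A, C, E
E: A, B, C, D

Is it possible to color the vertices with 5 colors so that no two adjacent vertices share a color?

The chromatic number is 4. A, C, D, E form a clique, so at least 4 colors are needed.
4 colors suffice: A=3, B=2, C=4, D=2, E=1.
Since 5 ≥ 4, a proper 5-coloring certainly exists.

Yes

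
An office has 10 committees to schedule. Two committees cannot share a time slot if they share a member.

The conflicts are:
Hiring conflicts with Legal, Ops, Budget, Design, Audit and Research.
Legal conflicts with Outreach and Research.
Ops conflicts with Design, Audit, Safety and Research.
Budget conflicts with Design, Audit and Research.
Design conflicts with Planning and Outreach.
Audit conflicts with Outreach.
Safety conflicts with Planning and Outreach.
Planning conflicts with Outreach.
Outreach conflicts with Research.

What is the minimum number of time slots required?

3

Hiring, Ops, Audit pairwise conflict, so at least 3 time slots are needed.
3 time slots suffice: Hiring=1, Legal=2, Ops=2, Budget=2, Design=3, Audit=3, Safety=3, Planning=2, Outreach=1, Research=3. Each listed conflict is separated.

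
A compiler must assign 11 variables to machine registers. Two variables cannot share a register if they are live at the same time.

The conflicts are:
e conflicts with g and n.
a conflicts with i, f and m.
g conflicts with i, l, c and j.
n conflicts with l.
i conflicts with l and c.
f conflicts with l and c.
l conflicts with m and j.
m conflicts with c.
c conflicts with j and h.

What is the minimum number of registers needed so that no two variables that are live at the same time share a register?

g, c, j pairwise conflict, so at least 3 registers are needed.
3 registers suffice: e=1, a=1, g=2, n=2, i=3, f=2, l=1, m=2, c=1, j=3, h=2. Every pair that conflicts lands in different registers.

3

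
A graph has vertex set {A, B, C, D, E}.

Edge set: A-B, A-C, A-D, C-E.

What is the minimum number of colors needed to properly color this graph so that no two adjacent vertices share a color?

A and D are adjacent, so at least 2 colors are needed.
2 colors suffice: color red → {A, E}; color blue → {B, C, D}. Each edge has distinct colors on its endpoints.

2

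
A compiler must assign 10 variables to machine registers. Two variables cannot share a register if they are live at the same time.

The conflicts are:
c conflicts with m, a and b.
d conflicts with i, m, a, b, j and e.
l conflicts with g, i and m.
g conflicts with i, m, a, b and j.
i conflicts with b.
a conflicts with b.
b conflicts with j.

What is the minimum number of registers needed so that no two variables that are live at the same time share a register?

3

l, g, i pairwise conflict, so at least 3 registers are needed.
3 registers suffice: register 1 → {l, b, e}; register 2 → {c, d, g}; register 3 → {i, m, a, j}. No two conflicting variables share a register.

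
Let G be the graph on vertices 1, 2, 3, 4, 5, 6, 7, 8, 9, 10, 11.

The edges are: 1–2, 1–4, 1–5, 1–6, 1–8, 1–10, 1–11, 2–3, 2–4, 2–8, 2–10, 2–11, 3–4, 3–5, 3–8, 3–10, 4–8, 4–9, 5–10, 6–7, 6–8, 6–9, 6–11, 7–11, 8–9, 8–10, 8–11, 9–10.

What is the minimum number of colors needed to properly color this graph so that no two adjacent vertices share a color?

4

1, 6, 8, 11 form a clique, so at least 4 colors are needed.
One proper 4-coloring: 1=b, 2=c, 3=b, 4=d, 5=a, 6=c, 7=a, 8=a, 9=b, 10=d, 11=d. No two adjacent vertices share a color.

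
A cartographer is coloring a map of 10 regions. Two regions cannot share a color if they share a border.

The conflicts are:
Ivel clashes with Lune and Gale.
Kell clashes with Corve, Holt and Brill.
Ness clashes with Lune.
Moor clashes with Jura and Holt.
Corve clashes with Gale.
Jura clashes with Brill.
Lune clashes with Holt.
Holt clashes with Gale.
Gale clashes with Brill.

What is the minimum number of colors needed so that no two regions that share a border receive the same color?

3

The cycle Brill-Kell-Holt-Moor-Jura-Brill has odd length 5, so it cannot be 2-colored; at least 3 colors are needed.
3 colors suffice: Ivel=1, Kell=2, Ness=1, Moor=3, Corve=1, Jura=2, Lune=2, Holt=1, Gale=2, Brill=1. No two conflicting regions share a color.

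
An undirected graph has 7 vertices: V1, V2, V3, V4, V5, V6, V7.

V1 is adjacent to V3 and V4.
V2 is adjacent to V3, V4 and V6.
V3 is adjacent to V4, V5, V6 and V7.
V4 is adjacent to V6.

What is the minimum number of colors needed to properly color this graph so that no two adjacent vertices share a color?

4

V2, V3, V4, V6 are pairwise adjacent (a clique of size 4), so at least 4 colors are needed.
4 colors suffice: color 1 → {V3}; color 2 → {V4, V5, V7}; color 3 → {V1, V6}; color 4 → {V2}. Each edge has distinct colors on its endpoints.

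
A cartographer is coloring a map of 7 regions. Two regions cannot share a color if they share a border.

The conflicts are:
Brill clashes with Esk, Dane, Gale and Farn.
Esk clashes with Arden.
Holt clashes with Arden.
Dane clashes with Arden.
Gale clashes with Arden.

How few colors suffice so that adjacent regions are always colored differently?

Brill and Farn conflict, so at least 2 colors are needed.
One proper 2-coloring: Brill=1, Esk=2, Holt=2, Dane=2, Gale=2, Arden=1, Farn=2. No two conflicting regions share a color.

2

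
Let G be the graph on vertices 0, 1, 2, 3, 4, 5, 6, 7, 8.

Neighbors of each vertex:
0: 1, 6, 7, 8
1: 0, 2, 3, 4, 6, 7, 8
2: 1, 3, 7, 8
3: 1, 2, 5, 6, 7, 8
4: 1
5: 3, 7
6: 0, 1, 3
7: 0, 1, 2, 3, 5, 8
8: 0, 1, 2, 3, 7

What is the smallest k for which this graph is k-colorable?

5

1, 2, 3, 7, 8 are mutually adjacent (a clique of size 5), so at least 5 colors are needed.
5 colors suffice: 0=b, 1=a, 2=e, 3=b, 4=b, 5=a, 6=c, 7=c, 8=d. Each edge has distinct colors on its endpoints.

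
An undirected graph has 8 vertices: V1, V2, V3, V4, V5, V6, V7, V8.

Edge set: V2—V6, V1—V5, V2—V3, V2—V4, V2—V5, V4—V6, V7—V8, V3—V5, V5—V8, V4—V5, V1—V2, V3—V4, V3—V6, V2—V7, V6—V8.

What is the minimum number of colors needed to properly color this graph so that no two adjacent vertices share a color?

4

V2, V3, V4, V6 are pairwise adjacent (a clique of size 4), so at least 4 colors are needed.
4 colors suffice: V1=3, V2=1, V3=4, V4=3, V5=2, V6=2, V7=2, V8=1. Every edge joins two different colors.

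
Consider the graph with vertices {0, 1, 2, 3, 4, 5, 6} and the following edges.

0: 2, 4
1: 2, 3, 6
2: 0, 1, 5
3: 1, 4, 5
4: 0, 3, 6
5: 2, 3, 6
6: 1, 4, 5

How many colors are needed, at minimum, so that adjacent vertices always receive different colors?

The cycle 2-1-6-4-0-2 has odd length 5, so it cannot be 2-colored; at least 3 colors are needed.
3 colors suffice: color a → {2, 3, 6}; color b → {1, 4, 5}; color c → {0}. Each edge has distinct colors on its endpoints.

3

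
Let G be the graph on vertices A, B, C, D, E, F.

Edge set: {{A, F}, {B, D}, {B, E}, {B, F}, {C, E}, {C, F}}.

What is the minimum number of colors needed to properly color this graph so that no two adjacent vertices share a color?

2

C and F are adjacent, so at least 2 colors are needed.
2 colors suffice: A=blue, B=blue, C=blue, D=red, E=red, F=red. No two adjacent vertices share a color.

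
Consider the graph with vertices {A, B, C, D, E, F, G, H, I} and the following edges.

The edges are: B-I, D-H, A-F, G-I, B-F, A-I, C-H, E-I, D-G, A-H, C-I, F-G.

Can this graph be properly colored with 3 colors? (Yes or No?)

Yes

The chromatic number is 3. The cycle C-H-D-G-I-C has odd length 5, so it cannot be 2-colored; at least 3 colors are needed.
3 colors suffice: color red → {F, H, I}; color blue → {A, B, C, E, G}; color green → {D}.
That is already a proper 3-coloring.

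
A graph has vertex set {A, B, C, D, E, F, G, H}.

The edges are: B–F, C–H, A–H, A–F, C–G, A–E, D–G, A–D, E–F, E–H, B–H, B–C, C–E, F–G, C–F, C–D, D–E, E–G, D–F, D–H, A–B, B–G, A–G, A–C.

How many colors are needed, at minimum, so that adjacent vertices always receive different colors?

6

A, C, D, E, F, G are mutually adjacent (a clique of size 6), so at least 6 colors are needed.
6 colors suffice: color 1 → {A}; color 2 → {C}; color 3 → {F, H}; color 4 → {G}; color 5 → {B, E}; color 6 → {D}. Every edge joins two different colors.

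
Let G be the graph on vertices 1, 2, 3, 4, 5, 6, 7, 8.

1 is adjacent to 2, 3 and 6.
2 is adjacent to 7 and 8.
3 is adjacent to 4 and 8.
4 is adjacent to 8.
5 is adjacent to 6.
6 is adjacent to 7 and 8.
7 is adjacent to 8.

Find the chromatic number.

3

6, 7, 8 form a triangle, so at least 3 colors are needed.
3 colors suffice: color red → {1, 5, 8}; color blue → {2, 3, 6}; color green → {4, 7}. Every edge joins two different colors.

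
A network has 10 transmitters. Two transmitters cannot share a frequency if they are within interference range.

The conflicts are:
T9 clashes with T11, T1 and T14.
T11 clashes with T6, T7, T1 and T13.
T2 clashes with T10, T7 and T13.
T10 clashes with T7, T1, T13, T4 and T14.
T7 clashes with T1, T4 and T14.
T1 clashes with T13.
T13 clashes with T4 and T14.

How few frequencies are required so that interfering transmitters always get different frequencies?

3

T2, T10, T7 are mutually in conflict, so at least 3 frequencies are needed.
3 frequencies suffice: T9=2, T11=1, T2=3, T6=2, T10=1, T7=2, T1=3, T13=2, T4=3, T14=3. Every pair that conflicts lands in different frequencies.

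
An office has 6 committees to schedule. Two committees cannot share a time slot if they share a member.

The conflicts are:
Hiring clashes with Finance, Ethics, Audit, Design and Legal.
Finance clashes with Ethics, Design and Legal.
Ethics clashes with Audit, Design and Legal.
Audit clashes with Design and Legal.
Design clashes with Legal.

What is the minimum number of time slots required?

Hiring, Ethics, Audit, Design, Legal pairwise conflict, so at least 5 time slots are needed.
Using 5 time slots: Hiring=1, Finance=5, Ethics=2, Audit=5, Design=4, Legal=3. Every pair that conflicts lands in different time slots.

5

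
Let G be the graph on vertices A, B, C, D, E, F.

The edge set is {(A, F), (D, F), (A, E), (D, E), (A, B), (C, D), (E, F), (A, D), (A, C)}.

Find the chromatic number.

4

A, D, E, F are pairwise adjacent (a clique of size 4), so at least 4 colors are needed.
A valid assignment using 4 colors: A=1, B=2, C=3, D=2, E=3, F=4. Each edge has distinct colors on its endpoints.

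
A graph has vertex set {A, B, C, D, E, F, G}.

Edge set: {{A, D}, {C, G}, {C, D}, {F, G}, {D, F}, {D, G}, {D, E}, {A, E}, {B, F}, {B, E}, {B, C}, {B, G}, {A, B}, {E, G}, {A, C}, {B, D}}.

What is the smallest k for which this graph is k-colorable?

B, C, D, G are mutually adjacent (a clique of size 4), so at least 4 colors are needed.
4 colors suffice: color 1 → {B}; color 2 → {D}; color 3 → {A, G}; color 4 → {C, E, F}. Every edge joins two different colors.

4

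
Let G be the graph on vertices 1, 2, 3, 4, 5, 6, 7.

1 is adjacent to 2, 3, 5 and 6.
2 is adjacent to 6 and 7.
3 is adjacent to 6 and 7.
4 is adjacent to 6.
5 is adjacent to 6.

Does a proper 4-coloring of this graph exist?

Yes

The chromatic number is 3. 1, 2, 6 are pairwise adjacent, so at least 3 colors are needed.
3 colors suffice: color a → {6, 7}; color b → {1, 4}; color c → {2, 3, 5}.
Since 4 ≥ 3, a proper 4-coloring certainly exists.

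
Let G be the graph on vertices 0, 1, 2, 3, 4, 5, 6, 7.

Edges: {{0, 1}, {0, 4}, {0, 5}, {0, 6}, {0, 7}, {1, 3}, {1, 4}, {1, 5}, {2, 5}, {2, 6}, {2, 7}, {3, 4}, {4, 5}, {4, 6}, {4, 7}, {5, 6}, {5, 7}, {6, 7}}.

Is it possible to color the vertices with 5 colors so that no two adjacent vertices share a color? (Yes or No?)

The chromatic number is 5. 0, 4, 5, 6, 7 are pairwise adjacent (a clique of size 5), so at least 5 colors are needed.
5 colors suffice: color red → {2, 4}; color blue → {3, 5}; color green → {0}; color yellow → {1, 7}; color purple → {6}.
That is already a proper 5-coloring.

Yes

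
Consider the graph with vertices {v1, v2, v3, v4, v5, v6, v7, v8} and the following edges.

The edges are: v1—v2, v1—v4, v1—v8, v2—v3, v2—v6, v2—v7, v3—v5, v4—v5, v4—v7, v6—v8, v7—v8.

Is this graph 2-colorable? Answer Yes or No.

No

The cycle v5-v4-v1-v2-v3-v5 has odd length 5, so it cannot be 2-colored; at least 3 colors are needed.
So 2 colors are not enough.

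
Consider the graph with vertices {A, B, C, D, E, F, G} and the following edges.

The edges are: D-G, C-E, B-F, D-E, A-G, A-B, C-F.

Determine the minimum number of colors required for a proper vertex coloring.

The cycle B-F-C-E-D-G-A-B has odd length 7, so it cannot be 2-colored; at least 3 colors are needed.
3 colors suffice: A=2, B=1, C=3, D=2, E=1, F=2, G=1. Every edge joins two different colors.

3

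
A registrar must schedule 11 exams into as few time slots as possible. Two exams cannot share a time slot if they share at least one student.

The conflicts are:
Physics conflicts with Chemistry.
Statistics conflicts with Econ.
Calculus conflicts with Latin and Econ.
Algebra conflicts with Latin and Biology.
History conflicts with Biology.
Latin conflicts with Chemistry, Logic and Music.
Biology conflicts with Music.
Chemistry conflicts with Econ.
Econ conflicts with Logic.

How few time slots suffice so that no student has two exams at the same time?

2

Biology and Music conflict, so at least 2 time slots are needed.
2 time slots suffice: time slot 1 → {Physics, Latin, Biology, Econ}; time slot 2 → {Statistics, Calculus, Algebra, History, Chemistry, Logic, Music}. No two conflicting exams share a time slot.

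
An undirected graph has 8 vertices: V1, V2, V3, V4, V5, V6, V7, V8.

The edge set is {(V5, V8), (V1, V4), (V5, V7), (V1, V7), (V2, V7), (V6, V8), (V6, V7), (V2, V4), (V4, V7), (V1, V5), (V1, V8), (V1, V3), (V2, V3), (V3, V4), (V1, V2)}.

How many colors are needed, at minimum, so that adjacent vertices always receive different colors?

V1, V2, V4, V7 form a clique, so at least 4 colors are needed.
One proper 4-coloring: V1=1, V2=3, V3=2, V4=4, V5=3, V6=1, V7=2, V8=2. Every edge joins two different colors.

4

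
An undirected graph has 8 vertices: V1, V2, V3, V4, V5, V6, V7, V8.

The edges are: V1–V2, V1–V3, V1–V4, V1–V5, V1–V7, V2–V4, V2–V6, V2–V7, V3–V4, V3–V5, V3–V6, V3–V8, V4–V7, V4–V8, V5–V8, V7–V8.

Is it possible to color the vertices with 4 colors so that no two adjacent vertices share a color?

Yes

The chromatic number is 4. V1, V2, V4, V7 form a clique, so at least 4 colors are needed.
A valid assignment using 4 colors: V1=1, V2=4, V3=3, V4=2, V5=2, V6=1, V7=3, V8=1.
That is already a proper 4-coloring.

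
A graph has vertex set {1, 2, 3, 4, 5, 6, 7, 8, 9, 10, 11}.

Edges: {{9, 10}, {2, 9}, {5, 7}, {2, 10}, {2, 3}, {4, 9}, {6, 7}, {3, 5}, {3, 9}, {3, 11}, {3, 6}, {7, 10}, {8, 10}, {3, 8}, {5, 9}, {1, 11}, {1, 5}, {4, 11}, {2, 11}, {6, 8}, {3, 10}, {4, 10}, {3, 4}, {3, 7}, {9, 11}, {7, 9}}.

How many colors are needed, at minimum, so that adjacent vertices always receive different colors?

3, 5, 7, 9 are mutually adjacent (a clique of size 4), so at least 4 colors are needed.
4 colors suffice: color red → {1, 3}; color blue → {8, 9}; color green → {5, 6, 10, 11}; color yellow → {2, 4, 7}. No two adjacent vertices share a color.

4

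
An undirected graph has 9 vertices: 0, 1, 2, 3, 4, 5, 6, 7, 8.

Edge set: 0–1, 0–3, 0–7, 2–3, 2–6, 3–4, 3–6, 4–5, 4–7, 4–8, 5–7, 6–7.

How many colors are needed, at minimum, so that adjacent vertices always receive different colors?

3

4, 5, 7 are mutually adjacent, so at least 3 colors are needed.
3 colors suffice: color a → {1, 3, 7, 8}; color b → {0, 4, 6}; color c → {2, 5}. Each edge has distinct colors on its endpoints.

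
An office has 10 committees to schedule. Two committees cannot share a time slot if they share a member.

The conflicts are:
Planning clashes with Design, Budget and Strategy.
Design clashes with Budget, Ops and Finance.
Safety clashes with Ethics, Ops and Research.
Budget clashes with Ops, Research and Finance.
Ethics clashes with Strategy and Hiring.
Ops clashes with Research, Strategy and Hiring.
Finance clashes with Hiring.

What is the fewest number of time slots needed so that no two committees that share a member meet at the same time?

3

Budget, Ops, Research all conflict with each other, so at least 3 time slots are needed.
3 time slots suffice: time slot 1 → {Planning, Ethics, Ops, Finance}; time slot 2 → {Safety, Budget, Strategy, Hiring}; time slot 3 → {Design, Research}. No two conflicting committees share a time slot.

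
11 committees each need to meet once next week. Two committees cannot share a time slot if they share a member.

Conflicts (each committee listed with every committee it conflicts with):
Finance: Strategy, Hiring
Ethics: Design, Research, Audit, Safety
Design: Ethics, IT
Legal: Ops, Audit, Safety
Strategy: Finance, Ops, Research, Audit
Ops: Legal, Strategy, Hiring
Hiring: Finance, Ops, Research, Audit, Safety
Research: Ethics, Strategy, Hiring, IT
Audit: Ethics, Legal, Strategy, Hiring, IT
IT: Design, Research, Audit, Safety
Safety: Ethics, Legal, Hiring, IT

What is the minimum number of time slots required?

Legal and Audit conflict, so at least 2 time slots are needed.
2 time slots suffice: time slot 1 → {Finance, Design, Ops, Research, Audit, Safety}; time slot 2 → {Ethics, Legal, Strategy, Hiring, IT}. Every pair that conflicts lands in different time slots.

2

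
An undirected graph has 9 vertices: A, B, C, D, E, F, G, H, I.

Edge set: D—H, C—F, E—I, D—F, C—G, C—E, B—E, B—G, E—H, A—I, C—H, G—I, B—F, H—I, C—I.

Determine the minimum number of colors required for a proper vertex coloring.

C, E, H, I are pairwise adjacent (a clique of size 4), so at least 4 colors are needed.
4 colors suffice: color red → {A, B, C, D}; color blue → {F, I}; color green → {E, G}; color yellow → {H}. Every edge joins two different colors.

4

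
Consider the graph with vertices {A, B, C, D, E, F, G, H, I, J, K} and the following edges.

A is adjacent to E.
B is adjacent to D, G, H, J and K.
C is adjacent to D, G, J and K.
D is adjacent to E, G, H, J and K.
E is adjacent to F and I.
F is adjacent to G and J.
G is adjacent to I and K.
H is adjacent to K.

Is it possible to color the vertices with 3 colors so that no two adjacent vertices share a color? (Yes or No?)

No

B, D, G, K are pairwise adjacent (a clique of size 4), so at least 4 colors are needed.
So 3 colors are not enough.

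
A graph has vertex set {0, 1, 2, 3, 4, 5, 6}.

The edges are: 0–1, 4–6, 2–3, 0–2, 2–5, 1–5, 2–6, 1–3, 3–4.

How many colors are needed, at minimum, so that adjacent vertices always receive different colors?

3 and 4 are adjacent, so at least 2 colors are needed.
2 colors suffice: 0=b, 1=a, 2=a, 3=b, 4=a, 5=b, 6=b. No two adjacent vertices share a color.

2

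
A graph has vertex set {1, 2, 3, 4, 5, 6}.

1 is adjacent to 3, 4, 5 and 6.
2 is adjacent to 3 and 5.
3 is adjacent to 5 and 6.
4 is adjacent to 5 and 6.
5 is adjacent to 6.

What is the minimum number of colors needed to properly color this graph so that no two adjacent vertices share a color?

1, 4, 5, 6 are pairwise adjacent (a clique of size 4), so at least 4 colors are needed.
4 colors suffice: color red → {5}; color blue → {2, 6}; color green → {1}; color yellow → {3, 4}. Every edge joins two different colors.

4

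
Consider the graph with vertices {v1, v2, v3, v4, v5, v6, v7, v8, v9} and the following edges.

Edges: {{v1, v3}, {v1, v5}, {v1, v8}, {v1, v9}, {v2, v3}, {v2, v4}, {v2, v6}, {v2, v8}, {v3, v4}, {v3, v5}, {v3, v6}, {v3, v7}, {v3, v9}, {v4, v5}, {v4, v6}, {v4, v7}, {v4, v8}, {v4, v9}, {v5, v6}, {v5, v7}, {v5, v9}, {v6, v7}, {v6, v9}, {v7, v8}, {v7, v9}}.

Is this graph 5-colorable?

v3, v4, v5, v6, v7, v9 form a clique, so at least 6 colors are needed.
So 5 colors are not enough.

No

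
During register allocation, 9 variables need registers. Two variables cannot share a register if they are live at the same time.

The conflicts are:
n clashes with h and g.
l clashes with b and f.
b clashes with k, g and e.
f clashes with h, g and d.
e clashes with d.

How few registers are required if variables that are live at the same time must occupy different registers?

3

The cycle g-b-e-d-f-g has odd length 5, so it cannot be 2-colored; at least 3 registers are needed.
3 registers suffice: register 1 → {n, b, f}; register 2 → {l, h, k, g, e}; register 3 → {d}. No two conflicting variables share a register.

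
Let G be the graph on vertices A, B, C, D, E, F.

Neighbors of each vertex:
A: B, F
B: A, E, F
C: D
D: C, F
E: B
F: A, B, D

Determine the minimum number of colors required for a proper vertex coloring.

3

A, B, F are pairwise adjacent, so at least 3 colors are needed.
3 colors suffice: color red → {B, D}; color blue → {C, E, F}; color green → {A}. Each edge has distinct colors on its endpoints.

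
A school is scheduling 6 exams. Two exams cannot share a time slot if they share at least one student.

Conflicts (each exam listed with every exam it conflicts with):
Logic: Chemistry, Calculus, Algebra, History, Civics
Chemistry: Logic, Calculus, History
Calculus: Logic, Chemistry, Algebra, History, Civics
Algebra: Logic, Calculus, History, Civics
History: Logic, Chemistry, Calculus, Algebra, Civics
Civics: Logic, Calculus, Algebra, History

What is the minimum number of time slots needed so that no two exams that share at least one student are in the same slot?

5

Logic, Calculus, Algebra, History, Civics are mutually in conflict, so at least 5 time slots are needed.
5 time slots suffice: time slot 1 → {Logic}; time slot 2 → {Calculus}; time slot 3 → {History}; time slot 4 → {Chemistry, Civics}; time slot 5 → {Algebra}. Every pair that conflicts lands in different time slots.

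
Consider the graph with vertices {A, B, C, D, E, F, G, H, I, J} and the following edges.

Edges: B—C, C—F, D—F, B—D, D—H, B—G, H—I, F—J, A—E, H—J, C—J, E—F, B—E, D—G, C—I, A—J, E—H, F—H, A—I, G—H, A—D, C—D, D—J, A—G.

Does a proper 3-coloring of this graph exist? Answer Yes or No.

No

D, F, H, J are mutually adjacent (a clique of size 4), so at least 4 colors are needed.
So 3 colors are not enough.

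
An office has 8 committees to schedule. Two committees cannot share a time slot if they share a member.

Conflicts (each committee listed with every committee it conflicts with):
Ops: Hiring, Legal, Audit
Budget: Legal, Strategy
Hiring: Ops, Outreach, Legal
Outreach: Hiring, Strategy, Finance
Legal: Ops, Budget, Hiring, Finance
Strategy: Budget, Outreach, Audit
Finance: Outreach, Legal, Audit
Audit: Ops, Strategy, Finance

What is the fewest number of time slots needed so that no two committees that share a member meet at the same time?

Ops, Hiring, Legal are mutually in conflict, so at least 3 time slots are needed.
3 time slots suffice: time slot 1 → {Outreach, Legal, Audit}; time slot 2 → {Ops, Strategy, Finance}; time slot 3 → {Budget, Hiring}. No two conflicting committees share a time slot.

3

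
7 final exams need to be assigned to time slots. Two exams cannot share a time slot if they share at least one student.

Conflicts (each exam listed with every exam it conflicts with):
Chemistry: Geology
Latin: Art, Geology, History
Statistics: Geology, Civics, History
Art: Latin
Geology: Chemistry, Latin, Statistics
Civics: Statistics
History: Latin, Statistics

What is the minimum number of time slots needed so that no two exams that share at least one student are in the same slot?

2

Statistics and History conflict, so at least 2 time slots are needed.
2 time slots suffice: time slot 1 → {Art, Geology, Civics, History}; time slot 2 → {Chemistry, Latin, Statistics}. Every pair that conflicts lands in different time slots.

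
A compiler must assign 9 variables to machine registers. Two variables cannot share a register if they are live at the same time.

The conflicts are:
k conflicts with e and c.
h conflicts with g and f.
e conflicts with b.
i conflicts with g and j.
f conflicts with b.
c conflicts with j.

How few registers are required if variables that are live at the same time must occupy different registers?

3

The cycle f-h-g-i-j-c-k-e-b-f has odd length 9, so it cannot be 2-colored; at least 3 registers are needed.
3 registers suffice: register 1 → {h, e, j}; register 2 → {i, f, c}; register 3 → {k, g, b}. No two conflicting variables share a register.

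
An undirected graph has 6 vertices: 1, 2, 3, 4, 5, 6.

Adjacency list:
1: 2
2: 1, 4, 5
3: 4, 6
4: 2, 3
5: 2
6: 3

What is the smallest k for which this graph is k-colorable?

2 and 4 are adjacent, so at least 2 colors are needed.
2 colors suffice: color red → {2, 3}; color blue → {1, 4, 5, 6}. No two adjacent vertices share a color.

2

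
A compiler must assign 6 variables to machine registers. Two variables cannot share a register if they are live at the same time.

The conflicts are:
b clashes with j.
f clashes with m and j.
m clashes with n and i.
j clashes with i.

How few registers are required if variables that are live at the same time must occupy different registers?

m and i conflict, so at least 2 registers are needed.
Using 2 registers: b=2, f=2, m=1, j=1, n=2, i=2. No two conflicting variables share a register.

2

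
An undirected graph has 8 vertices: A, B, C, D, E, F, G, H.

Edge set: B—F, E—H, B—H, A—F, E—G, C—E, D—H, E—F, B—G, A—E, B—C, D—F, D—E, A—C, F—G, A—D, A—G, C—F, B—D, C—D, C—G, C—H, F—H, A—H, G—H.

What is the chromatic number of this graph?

A, C, E, F, G, H are mutually adjacent (a clique of size 6), so at least 6 colors are needed.
6 colors suffice: color 1 → {H}; color 2 → {F}; color 3 → {C}; color 4 → {D, G}; color 5 → {B, E}; color 6 → {A}. No two adjacent vertices share a color.

6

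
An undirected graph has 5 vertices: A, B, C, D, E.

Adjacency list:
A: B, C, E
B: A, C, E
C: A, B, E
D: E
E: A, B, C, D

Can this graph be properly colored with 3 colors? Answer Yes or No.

No

A, B, C, E are pairwise adjacent (a clique of size 4), so at least 4 colors are needed.
So 3 colors are not enough.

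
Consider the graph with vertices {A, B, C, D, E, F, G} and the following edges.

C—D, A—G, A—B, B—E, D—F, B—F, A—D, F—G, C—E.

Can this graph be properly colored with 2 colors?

No

The cycle D-F-B-E-C-D has odd length 5, so it cannot be 2-colored; at least 3 colors are needed.
So 2 colors are not enough.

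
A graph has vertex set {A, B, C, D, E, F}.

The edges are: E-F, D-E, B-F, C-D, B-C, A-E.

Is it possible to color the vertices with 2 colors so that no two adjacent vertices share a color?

The cycle B-C-D-E-F-B has odd length 5, so it cannot be 2-colored; at least 3 colors are needed.
So 2 colors are not enough.

No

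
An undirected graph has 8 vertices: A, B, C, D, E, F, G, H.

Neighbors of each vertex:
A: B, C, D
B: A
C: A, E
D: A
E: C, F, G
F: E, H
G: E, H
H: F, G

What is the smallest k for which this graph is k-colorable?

2

E and G are adjacent, so at least 2 colors are needed.
One proper 2-coloring: A=red, B=blue, C=blue, D=blue, E=red, F=blue, G=blue, H=red. Every edge joins two different colors.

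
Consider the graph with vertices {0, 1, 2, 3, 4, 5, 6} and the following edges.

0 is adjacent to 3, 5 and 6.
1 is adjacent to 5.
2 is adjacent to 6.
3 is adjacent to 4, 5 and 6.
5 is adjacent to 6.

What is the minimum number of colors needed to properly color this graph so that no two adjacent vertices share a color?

0, 3, 5, 6 are pairwise adjacent (a clique of size 4), so at least 4 colors are needed.
4 colors suffice: color a → {1, 4, 6}; color b → {2, 5}; color c → {3}; color d → {0}. Each edge has distinct colors on its endpoints.

4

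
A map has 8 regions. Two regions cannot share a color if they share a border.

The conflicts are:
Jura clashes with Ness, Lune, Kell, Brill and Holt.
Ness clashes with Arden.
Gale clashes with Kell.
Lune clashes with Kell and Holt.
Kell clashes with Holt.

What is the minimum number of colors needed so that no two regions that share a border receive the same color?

Jura, Lune, Kell, Holt are mutually in conflict, so at least 4 colors are needed.
4 colors suffice: color 1 → {Jura, Gale, Arden}; color 2 → {Ness, Kell, Brill}; color 3 → {Holt}; color 4 → {Lune}. No two conflicting regions share a color.

4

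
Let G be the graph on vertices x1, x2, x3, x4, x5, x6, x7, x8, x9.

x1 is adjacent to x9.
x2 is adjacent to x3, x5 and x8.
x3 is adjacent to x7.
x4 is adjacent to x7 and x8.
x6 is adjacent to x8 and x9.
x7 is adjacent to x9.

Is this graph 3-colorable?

The chromatic number is 3. The cycle x7-x9-x6-x8-x4-x7 has odd length 5, so it cannot be 2-colored; at least 3 colors are needed.
One proper 3-coloring: x1=R, x2=B, x3=G, x4=B, x5=R, x6=G, x7=R, x8=R, x9=B.
That is already a proper 3-coloring.

Yes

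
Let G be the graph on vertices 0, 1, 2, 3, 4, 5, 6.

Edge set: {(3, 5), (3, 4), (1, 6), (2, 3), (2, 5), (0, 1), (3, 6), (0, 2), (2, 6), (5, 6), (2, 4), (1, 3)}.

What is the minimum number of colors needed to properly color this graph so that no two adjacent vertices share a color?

2, 3, 5, 6 form a clique, so at least 4 colors are needed.
4 colors suffice: color a → {1, 2}; color b → {0, 3}; color c → {4, 6}; color d → {5}. Every edge joins two different colors.

4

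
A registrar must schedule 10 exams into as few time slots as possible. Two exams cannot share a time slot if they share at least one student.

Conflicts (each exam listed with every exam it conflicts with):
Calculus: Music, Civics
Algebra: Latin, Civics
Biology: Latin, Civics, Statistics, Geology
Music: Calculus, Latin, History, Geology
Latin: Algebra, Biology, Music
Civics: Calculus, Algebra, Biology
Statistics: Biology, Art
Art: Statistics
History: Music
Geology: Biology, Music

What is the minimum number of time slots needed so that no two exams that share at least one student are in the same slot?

3

The cycle Biology-Geology-Music-Calculus-Civics-Biology has odd length 5, so it cannot be 2-colored; at least 3 time slots are needed.
Using 3 time slots: Calculus=3, Algebra=1, Biology=1, Music=1, Latin=2, Civics=2, Statistics=2, Art=1, History=2, Geology=2. No two conflicting exams share a time slot.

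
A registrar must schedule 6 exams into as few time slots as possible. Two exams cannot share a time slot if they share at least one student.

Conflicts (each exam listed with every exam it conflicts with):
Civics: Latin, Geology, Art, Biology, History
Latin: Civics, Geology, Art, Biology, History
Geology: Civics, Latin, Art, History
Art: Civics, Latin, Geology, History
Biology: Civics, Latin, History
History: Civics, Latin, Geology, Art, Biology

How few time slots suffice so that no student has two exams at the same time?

5

Civics, Latin, Geology, Art, History are mutually in conflict, so at least 5 time slots are needed.
Using 5 time slots: Civics=1, Latin=2, Geology=4, Art=5, Biology=4, History=3. No two conflicting exams share a time slot.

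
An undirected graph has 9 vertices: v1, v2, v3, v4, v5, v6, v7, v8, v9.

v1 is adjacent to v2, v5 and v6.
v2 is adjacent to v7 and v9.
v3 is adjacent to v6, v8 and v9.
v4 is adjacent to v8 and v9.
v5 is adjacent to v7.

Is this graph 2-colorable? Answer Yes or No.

No

The cycle v2-v1-v6-v3-v9-v2 has odd length 5, so it cannot be 2-colored; at least 3 colors are needed.
So 2 colors are not enough.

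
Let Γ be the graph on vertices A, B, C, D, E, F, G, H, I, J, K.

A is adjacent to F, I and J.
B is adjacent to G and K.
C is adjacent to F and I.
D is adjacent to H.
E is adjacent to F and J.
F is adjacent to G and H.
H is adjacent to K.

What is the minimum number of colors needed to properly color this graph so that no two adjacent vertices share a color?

3

The cycle G-F-H-K-B-G has odd length 5, so it cannot be 2-colored; at least 3 colors are needed.
3 colors suffice: color red → {D, F, I, J, K}; color blue → {A, C, E, G, H}; color green → {B}. Each edge has distinct colors on its endpoints.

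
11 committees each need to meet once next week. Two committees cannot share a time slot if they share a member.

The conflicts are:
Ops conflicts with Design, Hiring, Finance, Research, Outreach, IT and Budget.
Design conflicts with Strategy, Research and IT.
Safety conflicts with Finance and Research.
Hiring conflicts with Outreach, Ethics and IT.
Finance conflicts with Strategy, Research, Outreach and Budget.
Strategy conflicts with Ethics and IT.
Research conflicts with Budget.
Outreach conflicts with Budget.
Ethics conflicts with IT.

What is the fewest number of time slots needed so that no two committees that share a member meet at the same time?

Ops, Finance, Outreach, Budget are mutually in conflict, so at least 4 time slots are needed.
Using 4 time slots: Ops=1, Design=4, Safety=1, Hiring=4, Finance=2, Strategy=1, Research=3, Outreach=3, Ethics=3, IT=2, Budget=4. Every pair that conflicts lands in different time slots.

4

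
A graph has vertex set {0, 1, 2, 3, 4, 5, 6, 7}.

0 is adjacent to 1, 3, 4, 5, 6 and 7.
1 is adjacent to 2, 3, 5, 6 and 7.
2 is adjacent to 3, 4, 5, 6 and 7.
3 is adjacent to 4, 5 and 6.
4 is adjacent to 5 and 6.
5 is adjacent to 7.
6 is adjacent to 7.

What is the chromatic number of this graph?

4

1, 2, 3, 6 are mutually adjacent (a clique of size 4), so at least 4 colors are needed.
4 colors suffice: color a → {1, 4}; color b → {5, 6}; color c → {3, 7}; color d → {0, 2}. No two adjacent vertices share a color.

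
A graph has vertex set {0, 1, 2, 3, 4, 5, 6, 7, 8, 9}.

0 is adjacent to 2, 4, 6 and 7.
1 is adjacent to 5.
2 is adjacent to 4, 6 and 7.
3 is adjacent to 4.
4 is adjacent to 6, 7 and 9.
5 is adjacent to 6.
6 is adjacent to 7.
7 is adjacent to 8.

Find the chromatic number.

0, 2, 4, 6, 7 are mutually adjacent (a clique of size 5), so at least 5 colors are needed.
5 colors suffice: color a → {4, 5, 8}; color b → {1, 3, 7, 9}; color c → {6}; color d → {2}; color e → {0}. No two adjacent vertices share a color.

5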